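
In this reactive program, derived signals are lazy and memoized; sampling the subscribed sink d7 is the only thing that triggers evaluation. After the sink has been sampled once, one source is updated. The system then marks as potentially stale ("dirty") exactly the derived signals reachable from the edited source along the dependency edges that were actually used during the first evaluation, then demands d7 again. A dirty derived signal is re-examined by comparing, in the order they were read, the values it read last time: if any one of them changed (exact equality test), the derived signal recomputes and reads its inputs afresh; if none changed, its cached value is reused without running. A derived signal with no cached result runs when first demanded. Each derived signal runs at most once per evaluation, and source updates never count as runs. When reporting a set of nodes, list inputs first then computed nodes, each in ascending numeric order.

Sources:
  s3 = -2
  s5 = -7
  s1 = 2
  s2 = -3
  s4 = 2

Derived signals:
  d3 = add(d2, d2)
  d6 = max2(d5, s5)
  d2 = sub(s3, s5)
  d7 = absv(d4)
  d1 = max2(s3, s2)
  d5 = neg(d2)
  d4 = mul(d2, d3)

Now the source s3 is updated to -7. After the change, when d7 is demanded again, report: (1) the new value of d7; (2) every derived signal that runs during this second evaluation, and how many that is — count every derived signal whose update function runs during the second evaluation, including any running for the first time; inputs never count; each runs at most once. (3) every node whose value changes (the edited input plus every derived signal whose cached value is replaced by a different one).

Demanding d7 again yields 0.
4 derived signals run: d2, d3, d4, d7.
The nodes whose values change: s3, d2, d3, d4, d7.

First demand of the output computes:
  d2 = sub(-2, -7) = 5
  d3 = add(5, 5) = 10
  d4 = mul(5, 10) = 50
  d7 = absv(50) = 50

After the edit, cleaning proceeds:
  d2: a read changed (s3 -2->-7) — executes, giving 0.
  d3: a read changed (d2 5->0; d2 5->0) — executes, giving 0.
  d4: a read changed (d2 5->0; d3 10->0) — executes, giving 0.
  d7: a read changed (d4 50->0) — executes, giving 0.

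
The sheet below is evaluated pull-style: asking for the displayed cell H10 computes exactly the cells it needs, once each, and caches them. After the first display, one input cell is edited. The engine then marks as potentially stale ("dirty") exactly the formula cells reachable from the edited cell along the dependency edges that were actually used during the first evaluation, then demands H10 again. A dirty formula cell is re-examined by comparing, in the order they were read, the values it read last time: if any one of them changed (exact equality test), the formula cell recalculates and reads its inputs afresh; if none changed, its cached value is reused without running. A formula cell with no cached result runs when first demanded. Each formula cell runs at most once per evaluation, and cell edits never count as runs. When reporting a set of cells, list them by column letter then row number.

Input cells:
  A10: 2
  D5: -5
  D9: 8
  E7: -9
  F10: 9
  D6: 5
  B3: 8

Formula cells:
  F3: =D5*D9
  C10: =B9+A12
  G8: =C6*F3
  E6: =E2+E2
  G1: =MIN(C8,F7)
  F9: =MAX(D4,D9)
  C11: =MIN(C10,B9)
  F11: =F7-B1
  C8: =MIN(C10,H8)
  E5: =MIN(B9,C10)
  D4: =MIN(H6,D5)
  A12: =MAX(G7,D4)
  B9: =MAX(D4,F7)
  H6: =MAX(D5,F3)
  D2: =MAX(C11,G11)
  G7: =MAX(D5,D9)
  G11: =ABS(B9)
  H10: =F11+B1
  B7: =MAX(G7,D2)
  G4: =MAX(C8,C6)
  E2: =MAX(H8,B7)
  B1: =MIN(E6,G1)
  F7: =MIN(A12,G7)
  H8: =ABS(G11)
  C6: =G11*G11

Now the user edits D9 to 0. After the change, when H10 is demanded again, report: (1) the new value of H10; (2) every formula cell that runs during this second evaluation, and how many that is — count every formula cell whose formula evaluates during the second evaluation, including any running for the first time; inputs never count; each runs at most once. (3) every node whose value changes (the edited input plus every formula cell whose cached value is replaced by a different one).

First demand of the output computes:
  F3 = -5 * 8 = -40
  G7 = MAX(-5, 8) = 8
  H6 = MAX(-5, -40) = -5
  D4 = MIN(-5, -5) = -5
  A12 = MAX(8, -5) = 8
  F7 = MIN(8, 8) = 8
  B9 = MAX(-5, 8) = 8
  C10 = 8 + 8 = 16
  C11 = MIN(16, 8) = 8
  G11 = ABS(8) = 8
  D2 = MAX(8, 8) = 8
  B7 = MAX(8, 8) = 8
  H8 = ABS(8) = 8
  C8 = MIN(16, 8) = 8
  E2 = MAX(8, 8) = 8
  E6 = 8 + 8 = 16
  G1 = MIN(8, 8) = 8
  B1 = MIN(16, 8) = 8
  F11 = 8 - 8 = 0
  H10 = 0 + 8 = 8

After the edit, cleaning proceeds:
  F3: a read changed (D9 8->0) — executes, giving 0.
  G7: a read changed (D9 8->0) — executes, giving 0.
  H6: a read changed (F3 -40->0) — executes, giving 0.
  D4: a read changed (H6 -5->0) — executes, giving -5 — identical to its old value.
  A12: a read changed (G7 8->0) — executes, giving 0.
  F7: a read changed (A12 8->0; G7 8->0) — executes, giving 0.
  B9: a read changed (F7 8->0) — executes, giving 0.
  C10: a read changed (B9 8->0; A12 8->0) — executes, giving 0.
  C11: a read changed (C10 16->0; B9 8->0) — executes, giving 0.
  G11: a read changed (B9 8->0) — executes, giving 0.
  D2: a read changed (C11 8->0; G11 8->0) — executes, giving 0.
  B7: a read changed (G7 8->0; D2 8->0) — executes, giving 0.
  H8: a read changed (G11 8->0) — executes, giving 0.
  C8: a read changed (C10 16->0; H8 8->0) — executes, giving 0.
  E2: a read changed (H8 8->0; B7 8->0) — executes, giving 0.
  E6: a read changed (E2 8->0; E2 8->0) — executes, giving 0.
  G1: a read changed (C8 8->0; F7 8->0) — executes, giving 0.
  B1: a read changed (E6 16->0; G1 8->0) — executes, giving 0.
  F11: a read changed (F7 8->0; B1 8->0) — executes, giving 0 — identical to its old value.
  H10: a read changed (B1 8->0) — executes, giving 0.

Demanding H10 again yields 0.
20 formula cells run: A12, B1, B7, B9, C8, C10, C11, D2, D4, E2, E6, F3, F7, F11, G1, G7, G11, H6, H8, H10.
The nodes whose values change: A12, B1, B7, B9, C8, C10, C11, D2, D9, E2, E6, F3, F7, G1, G7, G11, H6, H8, H10.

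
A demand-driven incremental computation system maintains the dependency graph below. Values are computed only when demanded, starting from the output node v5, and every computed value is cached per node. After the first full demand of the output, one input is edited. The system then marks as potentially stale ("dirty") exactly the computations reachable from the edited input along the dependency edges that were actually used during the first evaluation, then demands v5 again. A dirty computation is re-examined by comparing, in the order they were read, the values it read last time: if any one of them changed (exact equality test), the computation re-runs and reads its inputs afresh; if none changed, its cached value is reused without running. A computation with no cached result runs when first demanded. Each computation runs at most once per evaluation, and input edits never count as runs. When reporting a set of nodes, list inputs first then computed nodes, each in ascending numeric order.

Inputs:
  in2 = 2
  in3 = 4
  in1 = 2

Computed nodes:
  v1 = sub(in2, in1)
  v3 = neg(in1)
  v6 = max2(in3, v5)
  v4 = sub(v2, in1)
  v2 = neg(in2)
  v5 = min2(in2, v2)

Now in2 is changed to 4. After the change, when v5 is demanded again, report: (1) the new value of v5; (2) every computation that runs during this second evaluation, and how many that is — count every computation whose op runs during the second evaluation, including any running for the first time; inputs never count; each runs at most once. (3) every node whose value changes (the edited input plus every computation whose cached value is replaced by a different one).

First evaluation (everything demanded from the output):
  v2 = neg(2) = -2
  v5 = min2(2, -2) = -2

Propagation after the edit:
  v2: runs — in2 2->4; result -4.
  v5: runs — in2 2->4; v2 -2->-4; result -4.

New value of v5: -4.
Computations that run: v2, v5 — 2 in total.
Values that change: in2, v2, v5.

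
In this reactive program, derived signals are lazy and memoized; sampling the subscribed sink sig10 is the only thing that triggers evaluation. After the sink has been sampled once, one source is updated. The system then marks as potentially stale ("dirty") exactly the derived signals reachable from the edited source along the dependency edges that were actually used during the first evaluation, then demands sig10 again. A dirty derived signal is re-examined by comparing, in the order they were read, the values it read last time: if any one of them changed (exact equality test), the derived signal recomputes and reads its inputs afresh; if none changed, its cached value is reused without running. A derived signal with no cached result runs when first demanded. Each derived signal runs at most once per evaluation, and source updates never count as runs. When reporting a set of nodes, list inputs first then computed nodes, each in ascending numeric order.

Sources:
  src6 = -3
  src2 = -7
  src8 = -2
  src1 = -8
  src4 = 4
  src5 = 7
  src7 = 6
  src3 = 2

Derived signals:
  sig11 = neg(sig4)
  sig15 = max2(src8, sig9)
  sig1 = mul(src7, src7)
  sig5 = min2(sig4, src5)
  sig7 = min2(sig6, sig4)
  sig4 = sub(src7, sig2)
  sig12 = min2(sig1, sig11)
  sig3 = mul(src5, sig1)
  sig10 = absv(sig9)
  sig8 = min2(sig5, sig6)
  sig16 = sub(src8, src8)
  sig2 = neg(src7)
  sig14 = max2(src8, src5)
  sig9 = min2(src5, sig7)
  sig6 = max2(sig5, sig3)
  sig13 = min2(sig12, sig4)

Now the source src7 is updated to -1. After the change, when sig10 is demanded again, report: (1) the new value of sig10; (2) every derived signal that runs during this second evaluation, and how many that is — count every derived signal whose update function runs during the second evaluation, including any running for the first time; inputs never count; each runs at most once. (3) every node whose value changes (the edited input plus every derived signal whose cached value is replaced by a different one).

First demand of the output computes:
  sig1 = mul(6, 6) = 36
  sig2 = neg(6) = -6
  sig3 = mul(7, 36) = 252
  sig4 = sub(6, -6) = 12
  sig5 = min2(12, 7) = 7
  sig6 = max2(7, 252) = 252
  sig7 = min2(252, 12) = 12
  sig9 = min2(7, 12) = 7
  sig10 = absv(7) = 7

After the edit, cleaning proceeds:
  sig1: a read changed (src7 6->-1; src7 6->-1) — executes, giving 1.
  sig2: a read changed (src7 6->-1) — executes, giving 1.
  sig3: a read changed (sig1 36->1) — executes, giving 7.
  sig4: a read changed (src7 6->-1; sig2 -6->1) — executes, giving -2.
  sig5: a read changed (sig4 12->-2) — executes, giving -2.
  sig6: a read changed (sig5 7->-2; sig3 252->7) — executes, giving 7.
  sig7: a read changed (sig6 252->7; sig4 12->-2) — executes, giving -2.
  sig9: a read changed (sig7 12->-2) — executes, giving -2.
  sig10: a read changed (sig9 7->-2) — executes, giving 2.

Demanding sig10 again yields 2.
9 derived signals run: sig1, sig2, sig3, sig4, sig5, sig6, sig7, sig9, sig10.
The nodes whose values change: src7, sig1, sig2, sig3, sig4, sig5, sig6, sig7, sig9, sig10.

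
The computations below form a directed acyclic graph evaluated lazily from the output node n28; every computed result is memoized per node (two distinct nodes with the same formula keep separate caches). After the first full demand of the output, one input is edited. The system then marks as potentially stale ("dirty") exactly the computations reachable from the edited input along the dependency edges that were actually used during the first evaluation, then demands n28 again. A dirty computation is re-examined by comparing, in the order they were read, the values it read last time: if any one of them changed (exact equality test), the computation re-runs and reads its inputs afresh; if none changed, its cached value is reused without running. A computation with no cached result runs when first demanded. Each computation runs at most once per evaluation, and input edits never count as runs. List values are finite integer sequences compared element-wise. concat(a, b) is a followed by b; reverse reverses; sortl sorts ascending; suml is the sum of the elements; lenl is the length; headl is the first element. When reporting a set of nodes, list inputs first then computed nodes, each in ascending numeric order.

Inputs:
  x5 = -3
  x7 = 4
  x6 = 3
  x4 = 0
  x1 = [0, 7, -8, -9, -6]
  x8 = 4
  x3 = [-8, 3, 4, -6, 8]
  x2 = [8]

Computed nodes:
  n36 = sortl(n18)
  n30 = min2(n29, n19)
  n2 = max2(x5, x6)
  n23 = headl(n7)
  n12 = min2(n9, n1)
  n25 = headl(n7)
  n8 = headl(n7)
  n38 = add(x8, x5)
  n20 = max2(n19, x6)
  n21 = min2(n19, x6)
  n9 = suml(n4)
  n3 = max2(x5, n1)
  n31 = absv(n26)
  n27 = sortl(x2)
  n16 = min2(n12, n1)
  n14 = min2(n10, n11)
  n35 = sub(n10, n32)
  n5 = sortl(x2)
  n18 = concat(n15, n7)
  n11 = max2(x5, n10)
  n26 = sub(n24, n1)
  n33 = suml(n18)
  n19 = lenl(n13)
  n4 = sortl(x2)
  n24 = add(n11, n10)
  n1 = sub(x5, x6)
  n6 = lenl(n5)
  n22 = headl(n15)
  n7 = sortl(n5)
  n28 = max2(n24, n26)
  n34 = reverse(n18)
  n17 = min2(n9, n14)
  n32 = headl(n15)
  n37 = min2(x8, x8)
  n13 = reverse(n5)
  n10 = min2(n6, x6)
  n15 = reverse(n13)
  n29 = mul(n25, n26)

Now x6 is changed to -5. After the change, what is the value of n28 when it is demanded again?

Demanding n28 again yields -8.

First demand of the output computes:
  n1 = sub(-3, 3) = -6
  n5 = sortl([8]) = [8]
  n6 = lenl([8]) = 1
  n10 = min2(1, 3) = 1
  n11 = max2(-3, 1) = 1
  n24 = add(1, 1) = 2
  n26 = sub(2, -6) = 8
  n28 = max2(2, 8) = 8

After the edit, cleaning proceeds:
  n1: a read changed (x6 3->-5) — executes, giving 2.
  n10: a read changed (x6 3->-5) — executes, giving -5.
  n11: a read changed (n10 1->-5) — executes, giving -3.
  n24: a read changed (n11 1->-3; n10 1->-5) — executes, giving -8.
  n26: a read changed (n24 2->-8; n1 -6->2) — executes, giving -10.
  n28: a read changed (n24 2->-8; n26 8->-10) — executes, giving -8.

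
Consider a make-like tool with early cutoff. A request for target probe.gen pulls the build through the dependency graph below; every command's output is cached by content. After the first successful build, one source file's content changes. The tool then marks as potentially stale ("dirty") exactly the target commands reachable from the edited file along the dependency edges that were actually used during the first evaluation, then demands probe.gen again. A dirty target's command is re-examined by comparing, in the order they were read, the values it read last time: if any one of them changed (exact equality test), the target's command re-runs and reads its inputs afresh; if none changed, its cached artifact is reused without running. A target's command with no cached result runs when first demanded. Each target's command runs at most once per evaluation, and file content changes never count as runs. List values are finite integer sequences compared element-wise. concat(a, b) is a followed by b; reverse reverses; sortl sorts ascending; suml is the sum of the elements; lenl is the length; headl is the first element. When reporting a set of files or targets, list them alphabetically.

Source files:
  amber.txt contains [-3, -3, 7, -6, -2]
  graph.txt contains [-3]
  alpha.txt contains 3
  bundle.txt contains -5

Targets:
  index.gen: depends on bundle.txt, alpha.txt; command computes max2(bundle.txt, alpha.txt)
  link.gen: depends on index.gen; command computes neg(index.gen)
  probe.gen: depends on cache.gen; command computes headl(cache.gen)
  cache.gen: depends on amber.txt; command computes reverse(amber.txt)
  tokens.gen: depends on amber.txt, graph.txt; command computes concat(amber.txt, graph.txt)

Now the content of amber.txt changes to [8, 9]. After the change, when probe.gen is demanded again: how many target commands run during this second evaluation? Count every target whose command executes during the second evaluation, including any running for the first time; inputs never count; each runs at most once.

First demand of the output computes:
  cache.gen = reverse([-3, -3, 7, -6, -2]) = [-2, -6, 7, -3, -3]
  probe.gen = headl([-2, -6, 7, -3, -3]) = -2

After the edit, cleaning proceeds:
  cache.gen: a read changed (amber.txt [-3, -3, 7, -6, -2]->[8, 9]) — executes, giving [9, 8].
  probe.gen: a read changed (cache.gen [-2, -6, 7, -3, -3]->[9, 8]) — executes, giving 9.

2 target commands run: cache.gen, probe.gen.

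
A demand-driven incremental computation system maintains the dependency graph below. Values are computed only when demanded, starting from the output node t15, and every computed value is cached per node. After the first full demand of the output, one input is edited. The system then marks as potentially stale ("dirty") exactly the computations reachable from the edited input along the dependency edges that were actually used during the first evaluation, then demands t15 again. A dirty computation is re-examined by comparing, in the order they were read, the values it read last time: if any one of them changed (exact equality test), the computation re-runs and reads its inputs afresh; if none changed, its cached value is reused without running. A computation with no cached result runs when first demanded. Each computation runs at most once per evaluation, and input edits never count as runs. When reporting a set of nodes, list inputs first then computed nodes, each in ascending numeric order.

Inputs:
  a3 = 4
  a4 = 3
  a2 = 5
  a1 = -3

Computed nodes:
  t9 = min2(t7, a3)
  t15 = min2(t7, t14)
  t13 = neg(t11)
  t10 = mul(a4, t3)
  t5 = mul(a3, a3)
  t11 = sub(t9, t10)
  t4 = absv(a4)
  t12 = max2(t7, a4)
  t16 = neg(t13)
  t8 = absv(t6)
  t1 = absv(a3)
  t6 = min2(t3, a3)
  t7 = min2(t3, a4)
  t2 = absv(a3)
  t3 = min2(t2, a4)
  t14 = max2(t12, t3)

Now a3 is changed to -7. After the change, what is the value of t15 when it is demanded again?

First evaluation (everything demanded from the output):
  t2 = absv(4) = 4
  t3 = min2(4, 3) = 3
  t7 = min2(3, 3) = 3
  t12 = max2(3, 3) = 3
  t14 = max2(3, 3) = 3
  t15 = min2(3, 3) = 3

Propagation after the edit:
  t2: runs — a3 4->-7; result 7.
  t3: runs — t2 4->7; result 3 (same value as before).
  t7: checked — values it read are unchanged (t3 unchanged, a4 unchanged); reused cached 3 without running.
  t12: checked — values it read are unchanged (t7 unchanged, a4 unchanged); reused cached 3 without running.
  t14: checked — values it read are unchanged (t12 unchanged, t3 unchanged); reused cached 3 without running.
  t15: checked — values it read are unchanged (t7 unchanged, t14 unchanged); reused cached 3 without running.

Key observation: the change is absorbed at t3 — it re-runs but produces the same value, and the output's value is unchanged.

New value of t15: 3.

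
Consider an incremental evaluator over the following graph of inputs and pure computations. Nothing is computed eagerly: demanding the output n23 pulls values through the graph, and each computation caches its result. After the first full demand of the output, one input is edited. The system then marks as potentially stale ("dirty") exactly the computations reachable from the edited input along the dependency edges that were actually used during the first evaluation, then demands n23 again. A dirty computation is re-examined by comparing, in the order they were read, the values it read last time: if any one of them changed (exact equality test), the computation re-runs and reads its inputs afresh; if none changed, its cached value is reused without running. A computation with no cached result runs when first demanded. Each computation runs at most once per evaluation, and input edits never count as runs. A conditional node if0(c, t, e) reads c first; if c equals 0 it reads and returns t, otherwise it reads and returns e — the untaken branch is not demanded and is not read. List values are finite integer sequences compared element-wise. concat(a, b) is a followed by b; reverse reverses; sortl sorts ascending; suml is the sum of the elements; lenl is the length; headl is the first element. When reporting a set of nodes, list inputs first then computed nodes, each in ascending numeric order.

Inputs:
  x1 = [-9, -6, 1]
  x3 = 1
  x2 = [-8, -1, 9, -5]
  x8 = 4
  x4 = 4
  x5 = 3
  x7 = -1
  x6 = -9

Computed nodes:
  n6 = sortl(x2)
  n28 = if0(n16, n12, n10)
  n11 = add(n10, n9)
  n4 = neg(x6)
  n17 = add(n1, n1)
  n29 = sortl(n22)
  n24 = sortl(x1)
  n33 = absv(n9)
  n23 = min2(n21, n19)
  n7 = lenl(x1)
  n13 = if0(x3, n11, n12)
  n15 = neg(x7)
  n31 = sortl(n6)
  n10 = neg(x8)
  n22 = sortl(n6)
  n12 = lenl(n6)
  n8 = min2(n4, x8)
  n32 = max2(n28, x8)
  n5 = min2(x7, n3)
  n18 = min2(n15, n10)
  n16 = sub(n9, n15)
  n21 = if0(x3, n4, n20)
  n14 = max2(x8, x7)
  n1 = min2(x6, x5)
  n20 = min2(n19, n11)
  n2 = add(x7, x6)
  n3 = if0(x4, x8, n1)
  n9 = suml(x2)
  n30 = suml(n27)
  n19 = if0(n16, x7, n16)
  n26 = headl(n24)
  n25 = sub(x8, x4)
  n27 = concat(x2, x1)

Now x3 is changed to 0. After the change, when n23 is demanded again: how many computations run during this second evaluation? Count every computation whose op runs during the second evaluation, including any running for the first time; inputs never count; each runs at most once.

Initial pass — values computed on the first demand:
  n9 = suml([-8, -1, 9, -5]) = -5
  n10 = neg(4) = -4
  n11 = add(-4, -5) = -9
  n15 = neg(-1) = 1
  n16 = sub(-5, 1) = -6
  n19 = if0(n16=-6 -> else branch n16) = -6
  n20 = min2(-6, -9) = -9
  n21 = if0(x3=1 -> else branch n20) = -9
  n23 = min2(-9, -6) = -9

Second demand — change propagation:
  n4: newly demanded (no cache) — executes and yields 9.
  n21: re-runs because x3 1->0; new result 9.
  n23: re-runs because n21 -9->9; new result -6.

The important point: the flipped condition pulls in fresh nodes; n4 runs for the first time.

Run set: n4, n21, n23 (3 run).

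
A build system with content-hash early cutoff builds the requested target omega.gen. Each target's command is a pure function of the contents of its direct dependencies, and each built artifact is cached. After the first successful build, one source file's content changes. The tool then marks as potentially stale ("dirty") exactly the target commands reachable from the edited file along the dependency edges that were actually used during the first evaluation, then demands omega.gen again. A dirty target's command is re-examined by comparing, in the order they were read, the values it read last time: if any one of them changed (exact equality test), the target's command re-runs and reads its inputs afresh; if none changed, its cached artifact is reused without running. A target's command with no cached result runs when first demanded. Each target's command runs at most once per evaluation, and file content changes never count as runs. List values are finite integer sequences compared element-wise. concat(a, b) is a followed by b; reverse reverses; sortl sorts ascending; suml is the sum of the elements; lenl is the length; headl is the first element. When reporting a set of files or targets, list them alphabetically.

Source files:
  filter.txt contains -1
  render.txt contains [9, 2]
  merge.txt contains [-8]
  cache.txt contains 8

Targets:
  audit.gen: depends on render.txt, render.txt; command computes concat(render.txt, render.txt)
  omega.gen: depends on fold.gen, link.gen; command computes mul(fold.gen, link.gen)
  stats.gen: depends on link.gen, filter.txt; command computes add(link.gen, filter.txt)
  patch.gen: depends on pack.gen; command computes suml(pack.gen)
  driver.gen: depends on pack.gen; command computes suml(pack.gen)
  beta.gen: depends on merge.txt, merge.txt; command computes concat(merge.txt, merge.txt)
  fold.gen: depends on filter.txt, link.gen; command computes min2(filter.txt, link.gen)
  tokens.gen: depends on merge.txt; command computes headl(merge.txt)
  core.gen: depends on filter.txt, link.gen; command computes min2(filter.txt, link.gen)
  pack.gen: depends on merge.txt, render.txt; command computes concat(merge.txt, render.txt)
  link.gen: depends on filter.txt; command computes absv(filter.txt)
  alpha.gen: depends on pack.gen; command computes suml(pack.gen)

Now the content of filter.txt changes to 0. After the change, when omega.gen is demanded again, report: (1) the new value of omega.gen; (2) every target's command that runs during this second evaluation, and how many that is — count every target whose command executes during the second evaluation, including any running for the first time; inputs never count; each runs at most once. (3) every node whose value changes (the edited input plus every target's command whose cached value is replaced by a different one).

New value of omega.gen: 0.
Target commands that run: fold.gen, link.gen, omega.gen — 3 in total.
Values that change: filter.txt, fold.gen, link.gen, omega.gen.

First evaluation (everything demanded from the output):
  link.gen = absv(-1) = 1
  fold.gen = min2(-1, 1) = -1
  omega.gen = mul(-1, 1) = -1

Propagation after the edit:
  link.gen: runs — filter.txt -1->0; result 0.
  fold.gen: runs — filter.txt -1->0; link.gen 1->0; result 0.
  omega.gen: runs — fold.gen -1->0; link.gen 1->0; result 0.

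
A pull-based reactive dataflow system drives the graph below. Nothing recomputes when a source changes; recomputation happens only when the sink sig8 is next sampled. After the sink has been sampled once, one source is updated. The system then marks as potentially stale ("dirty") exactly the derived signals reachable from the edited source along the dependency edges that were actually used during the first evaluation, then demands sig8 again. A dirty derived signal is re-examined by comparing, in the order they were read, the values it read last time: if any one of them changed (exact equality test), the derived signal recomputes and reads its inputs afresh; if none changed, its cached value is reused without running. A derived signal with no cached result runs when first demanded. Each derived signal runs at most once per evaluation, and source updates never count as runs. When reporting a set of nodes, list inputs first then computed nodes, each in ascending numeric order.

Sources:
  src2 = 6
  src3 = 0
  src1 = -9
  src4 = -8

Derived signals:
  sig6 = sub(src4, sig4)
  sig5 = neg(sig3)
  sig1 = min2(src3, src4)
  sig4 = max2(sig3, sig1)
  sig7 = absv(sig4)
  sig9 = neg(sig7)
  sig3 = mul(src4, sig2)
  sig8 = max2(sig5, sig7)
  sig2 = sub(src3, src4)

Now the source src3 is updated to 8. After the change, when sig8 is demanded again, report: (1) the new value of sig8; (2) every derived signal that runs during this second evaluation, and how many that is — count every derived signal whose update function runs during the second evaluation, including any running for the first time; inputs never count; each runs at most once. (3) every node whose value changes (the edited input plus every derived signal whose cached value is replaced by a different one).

First evaluation (everything demanded from the output):
  sig1 = min2(0, -8) = -8
  sig2 = sub(0, -8) = 8
  sig3 = mul(-8, 8) = -64
  sig4 = max2(-64, -8) = -8
  sig5 = neg(-64) = 64
  sig7 = absv(-8) = 8
  sig8 = max2(64, 8) = 64

Propagation after the edit:
  sig1: runs — src3 0->8; result -8 (same value as before).
  sig2: runs — src3 0->8; result 16.
  sig3: runs — sig2 8->16; result -128.
  sig4: runs — sig3 -64->-128; result -8 (same value as before).
  sig5: runs — sig3 -64->-128; result 128.
  sig7: checked — values it read are unchanged (sig4 unchanged); reused cached 8 without running.
  sig8: runs — sig5 64->128; result 128.

Key observation: the cutoff stops propagation at sig7 — its inputs' values are unchanged, so it reuses its cache.

New value of sig8: 128.
Derived signals that run: sig1, sig2, sig3, sig4, sig5, sig8 — 6 in total.
Values that change: src3, sig2, sig3, sig5, sig8.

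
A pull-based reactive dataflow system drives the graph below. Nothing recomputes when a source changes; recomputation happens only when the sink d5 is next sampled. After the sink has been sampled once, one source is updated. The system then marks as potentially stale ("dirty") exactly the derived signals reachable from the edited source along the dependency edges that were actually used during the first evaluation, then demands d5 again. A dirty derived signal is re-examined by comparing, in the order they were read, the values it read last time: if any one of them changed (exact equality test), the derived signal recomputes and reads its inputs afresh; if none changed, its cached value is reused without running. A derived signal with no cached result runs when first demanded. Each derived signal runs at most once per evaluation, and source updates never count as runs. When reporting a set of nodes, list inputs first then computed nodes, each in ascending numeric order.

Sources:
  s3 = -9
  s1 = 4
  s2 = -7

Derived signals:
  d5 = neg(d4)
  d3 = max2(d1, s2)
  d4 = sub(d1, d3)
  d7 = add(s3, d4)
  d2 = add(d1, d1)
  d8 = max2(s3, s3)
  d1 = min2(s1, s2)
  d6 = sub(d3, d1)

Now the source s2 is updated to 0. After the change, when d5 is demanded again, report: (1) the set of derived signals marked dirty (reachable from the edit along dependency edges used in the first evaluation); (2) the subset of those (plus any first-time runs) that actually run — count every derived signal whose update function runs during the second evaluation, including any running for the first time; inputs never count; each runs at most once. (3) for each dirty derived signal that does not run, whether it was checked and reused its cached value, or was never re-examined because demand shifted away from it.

First evaluation (everything demanded from the output):
  d1 = min2(4, -7) = -7
  d3 = max2(-7, -7) = -7
  d4 = sub(-7, -7) = 0
  d5 = neg(0) = 0

Propagation after the edit:
  d1: runs — s2 -7->0; result 0.
  d3: runs — d1 -7->0; s2 -7->0; result 0.
  d4: runs — d1 -7->0; d3 -7->0; result 0 (same value as before).
  d5: checked — values it read are unchanged (d4 unchanged); reused cached 0 without running.

Key observation: the change is absorbed at d4 — it re-runs but produces the same value, and the output's value is unchanged.

Marked dirty: d1, d3, d4, d5.
Derived signals that run: d1, d3, d4 — 3 in total.
Checked but reused from cache: d5.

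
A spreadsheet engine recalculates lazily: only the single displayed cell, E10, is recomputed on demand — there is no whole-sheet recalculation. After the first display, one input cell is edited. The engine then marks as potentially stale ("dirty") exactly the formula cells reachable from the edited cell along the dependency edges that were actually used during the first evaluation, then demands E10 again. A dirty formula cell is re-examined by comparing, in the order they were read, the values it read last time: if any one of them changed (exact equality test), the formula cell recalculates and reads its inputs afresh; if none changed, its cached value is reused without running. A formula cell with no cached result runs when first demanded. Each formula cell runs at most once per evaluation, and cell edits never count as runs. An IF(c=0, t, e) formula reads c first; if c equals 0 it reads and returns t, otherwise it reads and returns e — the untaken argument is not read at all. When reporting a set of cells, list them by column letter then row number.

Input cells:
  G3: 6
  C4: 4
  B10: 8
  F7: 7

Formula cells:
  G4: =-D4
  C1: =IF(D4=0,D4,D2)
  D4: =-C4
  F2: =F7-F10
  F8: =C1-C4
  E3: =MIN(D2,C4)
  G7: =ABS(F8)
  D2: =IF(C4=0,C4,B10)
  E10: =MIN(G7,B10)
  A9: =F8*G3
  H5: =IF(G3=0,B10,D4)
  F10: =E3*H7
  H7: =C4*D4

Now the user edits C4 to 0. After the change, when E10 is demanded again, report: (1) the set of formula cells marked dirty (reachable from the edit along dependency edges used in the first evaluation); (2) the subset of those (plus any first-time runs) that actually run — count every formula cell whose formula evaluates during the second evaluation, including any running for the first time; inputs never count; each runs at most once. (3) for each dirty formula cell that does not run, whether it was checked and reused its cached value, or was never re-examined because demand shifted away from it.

Marked dirty: C1, D2, D4, E10, F8, G7.
Formula cells that run: C1, D4, E10, F8, G7 — 5 in total.
Never re-examined (demand shifted away): D2.
Key observation: a condition flipped, so demand moved to the other branch — D2 is never re-examined.

First evaluation (everything demanded from the output):
  D2 = IF(C4=0: C4=4 -> else branch B10) = 8
  D4 = -(4) = -4
  C1 = IF(D4=0: D4=-4 -> else branch D2) = 8
  F8 = 8 - 4 = 4
  G7 = ABS(4) = 4
  E10 = MIN(4, 8) = 4

Propagation after the edit:
  D2: marked dirty but never re-examined — demand shifted away from it.
  D4: runs — C4 4->0; result 0.
  C1: runs — D4 -4->0; result 0.
  F8: runs — C1 8->0; C4 4->0; result 0.
  G7: runs — F8 4->0; result 0.
  E10: runs — G7 4->0; result 0.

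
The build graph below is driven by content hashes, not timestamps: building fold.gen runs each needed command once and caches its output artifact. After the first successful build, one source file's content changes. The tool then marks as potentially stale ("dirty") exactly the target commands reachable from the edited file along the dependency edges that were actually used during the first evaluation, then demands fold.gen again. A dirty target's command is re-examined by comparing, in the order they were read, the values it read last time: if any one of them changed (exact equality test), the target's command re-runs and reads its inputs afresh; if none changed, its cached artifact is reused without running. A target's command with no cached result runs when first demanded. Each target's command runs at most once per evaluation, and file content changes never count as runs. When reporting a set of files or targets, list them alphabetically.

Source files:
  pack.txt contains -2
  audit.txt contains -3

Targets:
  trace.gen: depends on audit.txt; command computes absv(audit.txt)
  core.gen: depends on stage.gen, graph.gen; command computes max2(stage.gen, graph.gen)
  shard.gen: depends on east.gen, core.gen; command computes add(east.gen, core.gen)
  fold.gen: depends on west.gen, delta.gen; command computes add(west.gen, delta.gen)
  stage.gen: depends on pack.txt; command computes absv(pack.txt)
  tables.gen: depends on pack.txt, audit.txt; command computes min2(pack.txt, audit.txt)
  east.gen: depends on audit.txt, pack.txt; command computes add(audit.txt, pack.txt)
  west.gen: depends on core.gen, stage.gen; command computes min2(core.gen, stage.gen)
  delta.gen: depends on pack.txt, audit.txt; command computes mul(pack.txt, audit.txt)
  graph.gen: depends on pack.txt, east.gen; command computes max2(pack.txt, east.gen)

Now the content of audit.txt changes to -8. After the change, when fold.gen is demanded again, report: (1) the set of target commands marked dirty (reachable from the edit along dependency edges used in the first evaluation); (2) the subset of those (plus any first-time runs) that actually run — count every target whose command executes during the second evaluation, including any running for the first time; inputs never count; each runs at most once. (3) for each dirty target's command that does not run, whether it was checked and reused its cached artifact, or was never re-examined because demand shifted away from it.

Dirty set: core.gen, delta.gen, east.gen, fold.gen, graph.gen, west.gen.
Run set: delta.gen, east.gen, fold.gen, graph.gen (4 run).
Re-examined without running (cache reused): core.gen, west.gen.
The important point: at core.gen every value read last time is unchanged, so the dirty flag clears without a run.

Initial pass — values computed on the first demand:
  delta.gen = mul(-2, -3) = 6
  east.gen = add(-3, -2) = -5
  graph.gen = max2(-2, -5) = -2
  stage.gen = absv(-2) = 2
  core.gen = max2(2, -2) = 2
  west.gen = min2(2, 2) = 2
  fold.gen = add(2, 6) = 8

Second demand — change propagation:
  delta.gen: re-runs because audit.txt -3->-8; new result 16.
  east.gen: re-runs because audit.txt -3->-8; new result -10.
  graph.gen: re-runs because east.gen -5->-10; new result -2 (unchanged).
  core.gen: re-examined; everything it read last time is the same (stage.gen unchanged, graph.gen unchanged) — cache 2 kept, no run.
  west.gen: re-examined; everything it read last time is the same (core.gen unchanged, stage.gen unchanged) — cache 2 kept, no run.
  fold.gen: re-runs because delta.gen 6->16; new result 18.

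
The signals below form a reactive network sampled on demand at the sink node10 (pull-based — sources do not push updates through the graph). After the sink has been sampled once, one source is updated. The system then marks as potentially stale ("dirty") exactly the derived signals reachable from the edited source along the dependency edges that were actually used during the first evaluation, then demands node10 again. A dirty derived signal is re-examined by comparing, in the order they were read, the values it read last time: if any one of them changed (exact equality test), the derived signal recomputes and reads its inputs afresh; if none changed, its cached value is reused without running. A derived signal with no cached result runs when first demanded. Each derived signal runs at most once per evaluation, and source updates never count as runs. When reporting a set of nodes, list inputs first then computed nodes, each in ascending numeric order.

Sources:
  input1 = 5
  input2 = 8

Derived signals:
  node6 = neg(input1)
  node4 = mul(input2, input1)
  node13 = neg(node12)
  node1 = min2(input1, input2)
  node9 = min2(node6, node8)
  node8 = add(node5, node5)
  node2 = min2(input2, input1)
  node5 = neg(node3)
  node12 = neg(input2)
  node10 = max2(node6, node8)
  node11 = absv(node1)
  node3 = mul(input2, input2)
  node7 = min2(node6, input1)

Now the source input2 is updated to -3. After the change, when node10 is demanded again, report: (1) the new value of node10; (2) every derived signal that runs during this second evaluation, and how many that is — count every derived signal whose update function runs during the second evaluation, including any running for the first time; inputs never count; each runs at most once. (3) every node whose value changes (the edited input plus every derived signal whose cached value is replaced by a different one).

Initial pass — values computed on the first demand:
  node3 = mul(8, 8) = 64
  node5 = neg(64) = -64
  node6 = neg(5) = -5
  node8 = add(-64, -64) = -128
  node10 = max2(-5, -128) = -5

Second demand — change propagation:
  node3: re-runs because input2 8->-3; input2 8->-3; new result 9.
  node5: re-runs because node3 64->9; new result -9.
  node8: re-runs because node5 -64->-9; node5 -64->-9; new result -18.
  node10: re-runs because node8 -128->-18; new result -5 (unchanged).

node10 now evaluates to -5.
Run set: node3, node5, node8, node10 (4 run).
Changed values: input2, node3, node5, node8.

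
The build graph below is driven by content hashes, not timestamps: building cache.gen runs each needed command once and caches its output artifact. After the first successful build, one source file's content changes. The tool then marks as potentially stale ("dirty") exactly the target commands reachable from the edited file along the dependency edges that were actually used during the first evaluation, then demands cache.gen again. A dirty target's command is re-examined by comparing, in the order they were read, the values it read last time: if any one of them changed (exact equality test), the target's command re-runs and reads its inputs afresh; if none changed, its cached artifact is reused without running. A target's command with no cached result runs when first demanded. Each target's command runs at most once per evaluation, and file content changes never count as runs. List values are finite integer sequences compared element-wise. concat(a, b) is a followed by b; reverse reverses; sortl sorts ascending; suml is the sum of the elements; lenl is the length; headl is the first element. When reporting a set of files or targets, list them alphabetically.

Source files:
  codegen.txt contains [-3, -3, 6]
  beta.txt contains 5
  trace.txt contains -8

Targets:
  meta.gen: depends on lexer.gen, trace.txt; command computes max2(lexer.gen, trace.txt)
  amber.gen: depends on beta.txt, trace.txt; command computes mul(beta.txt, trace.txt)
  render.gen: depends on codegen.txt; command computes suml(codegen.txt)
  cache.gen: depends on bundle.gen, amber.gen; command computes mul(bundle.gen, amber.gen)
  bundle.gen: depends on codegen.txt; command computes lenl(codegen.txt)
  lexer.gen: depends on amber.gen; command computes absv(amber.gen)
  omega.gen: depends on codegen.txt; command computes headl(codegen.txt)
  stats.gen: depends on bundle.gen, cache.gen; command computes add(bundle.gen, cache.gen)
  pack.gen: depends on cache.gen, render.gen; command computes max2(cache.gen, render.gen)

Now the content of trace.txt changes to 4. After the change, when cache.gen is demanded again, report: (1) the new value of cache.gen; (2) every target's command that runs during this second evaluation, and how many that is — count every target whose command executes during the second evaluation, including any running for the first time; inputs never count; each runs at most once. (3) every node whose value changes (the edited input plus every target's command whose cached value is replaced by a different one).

Initial pass — values computed on the first demand:
  amber.gen = mul(5, -8) = -40
  bundle.gen = lenl([-3, -3, 6]) = 3
  cache.gen = mul(3, -40) = -120

Second demand — change propagation:
  amber.gen: re-runs because trace.txt -8->4; new result 20.
  cache.gen: re-runs because amber.gen -40->20; new result 60.

cache.gen now evaluates to 60.
Run set: amber.gen, cache.gen (2 run).
Changed values: amber.gen, cache.gen, trace.txt.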